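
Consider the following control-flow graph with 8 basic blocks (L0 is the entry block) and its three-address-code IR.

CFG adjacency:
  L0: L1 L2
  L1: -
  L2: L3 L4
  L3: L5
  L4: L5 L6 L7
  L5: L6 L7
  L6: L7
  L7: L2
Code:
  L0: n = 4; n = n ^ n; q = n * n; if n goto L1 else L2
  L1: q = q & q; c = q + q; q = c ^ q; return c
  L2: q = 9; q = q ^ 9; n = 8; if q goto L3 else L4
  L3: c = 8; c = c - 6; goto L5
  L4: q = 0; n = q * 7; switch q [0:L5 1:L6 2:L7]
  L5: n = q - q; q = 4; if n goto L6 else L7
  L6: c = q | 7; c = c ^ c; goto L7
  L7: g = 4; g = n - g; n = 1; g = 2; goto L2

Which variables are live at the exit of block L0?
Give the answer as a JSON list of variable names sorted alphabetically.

Answer: ["q"]

Derivation:
Per-block:
  L0: def={n,q} ue=∅
  L1: def={c,q} ue={q}
  L2: def={n,q} ue=∅
  L3: def={c} ue=∅
  L4: def={n,q} ue=∅
  L5: def={n,q} ue={q}
  L6: def={c} ue={q}
  L7: def={g,n} ue={n}

Liveness:
  live L0: ∅→{q}
  live L1: {q}→∅
  live L2: ∅→{q}
  live L3: {q}→{q}
  live L4: ∅→{n,q}
  live L5: {q}→{n,q}
  live L6: {n,q}→{n}
  live L7: {n}→∅

live-out(L0) = ["q"]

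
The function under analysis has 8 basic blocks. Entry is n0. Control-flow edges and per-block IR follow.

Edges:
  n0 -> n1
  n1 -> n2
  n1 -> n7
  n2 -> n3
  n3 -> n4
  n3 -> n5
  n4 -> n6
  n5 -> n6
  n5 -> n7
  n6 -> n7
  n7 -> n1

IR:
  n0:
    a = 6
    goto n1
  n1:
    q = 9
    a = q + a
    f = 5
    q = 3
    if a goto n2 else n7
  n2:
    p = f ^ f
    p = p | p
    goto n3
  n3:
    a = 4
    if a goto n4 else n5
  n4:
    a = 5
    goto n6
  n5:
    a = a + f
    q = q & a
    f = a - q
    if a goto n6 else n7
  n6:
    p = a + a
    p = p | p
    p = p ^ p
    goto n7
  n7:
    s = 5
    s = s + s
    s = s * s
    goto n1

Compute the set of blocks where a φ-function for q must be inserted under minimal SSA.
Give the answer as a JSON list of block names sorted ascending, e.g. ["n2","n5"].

idom tree: n1←n0 n2←n1 n3←n2 n4←n3 n5←n3 n6←n3 n7←n1
Dom∩ at merges:
  n1: preds {n0,n7}: {n0} ∩ {n0,n1,n7} = {n0}; idom=n0
  n6: preds {n4,n5}: {n0,n1,n2,n3,n4} ∩ {n0,n1,n2,n3,n5} = {n0,n1,n2,n3}; idom=n3
  n7: preds {n1,n5,n6}: {n0,n1} ∩ {n0,n1,n2,n3,n5} ∩ {n0,n1,n2,n3,n6} = {n0,n1}; idom=n1

DF derivation:
  join n1 pred n0: · stop@n0
  join n1 pred n7: n7→n1 stop@n0
  join n6 pred n4: n4 stop@n3
  join n6 pred n5: n5 stop@n3
  join n7 pred n1: · stop@n1
  join n7 pred n5: n5→n3→n2 stop@n1
  join n7 pred n6: n6→n3→n2 stop@n1
  DF(n0)=∅
  DF(n1)={n1}
  DF(n2)={n7}
  DF(n3)={n7}
  DF(n4)={n6}
  DF(n5)={n6,n7}
  DF(n6)={n7}
  DF(n7)={n1}

φ for q: defs {n1,n5}
  DF⁺ = {n1,n6,n7}

Answer: ["n1", "n6", "n7"]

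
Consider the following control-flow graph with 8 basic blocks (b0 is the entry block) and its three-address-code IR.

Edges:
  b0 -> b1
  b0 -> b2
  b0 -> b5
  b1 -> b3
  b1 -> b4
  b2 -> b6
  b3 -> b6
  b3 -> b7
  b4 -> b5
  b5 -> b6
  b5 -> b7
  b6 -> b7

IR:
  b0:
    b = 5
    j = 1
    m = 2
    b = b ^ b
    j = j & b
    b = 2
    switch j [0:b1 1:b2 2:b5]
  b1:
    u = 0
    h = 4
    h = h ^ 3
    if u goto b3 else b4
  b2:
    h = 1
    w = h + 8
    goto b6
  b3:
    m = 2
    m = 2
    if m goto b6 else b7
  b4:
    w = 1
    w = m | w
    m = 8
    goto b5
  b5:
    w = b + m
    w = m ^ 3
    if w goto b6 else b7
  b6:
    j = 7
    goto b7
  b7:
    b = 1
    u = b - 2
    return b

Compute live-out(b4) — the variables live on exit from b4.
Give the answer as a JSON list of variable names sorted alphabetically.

Answer: ["b", "m"]

Working:
def/use:
  b0: {b,j,m} / ∅
  b1: {h,u} / ∅
  b2: {h,w} / ∅
  b3: {m} / ∅
  b4: {m,w} / {m}
  b5: {w} / {b,m}
  b6: {j} / ∅
  b7: {b,u} / ∅

Liveness:
  b0 li=∅ lo={b,m}
  b1 li={b,m} lo={b,m}
  b2 li=∅ lo=∅
  b3 li=∅ lo=∅
  b4 li={b,m} lo={b,m}
  b5 li={b,m} lo=∅
  b6 li=∅ lo=∅
  b7 li=∅ lo=∅

live-out(b4) = ["b", "m"]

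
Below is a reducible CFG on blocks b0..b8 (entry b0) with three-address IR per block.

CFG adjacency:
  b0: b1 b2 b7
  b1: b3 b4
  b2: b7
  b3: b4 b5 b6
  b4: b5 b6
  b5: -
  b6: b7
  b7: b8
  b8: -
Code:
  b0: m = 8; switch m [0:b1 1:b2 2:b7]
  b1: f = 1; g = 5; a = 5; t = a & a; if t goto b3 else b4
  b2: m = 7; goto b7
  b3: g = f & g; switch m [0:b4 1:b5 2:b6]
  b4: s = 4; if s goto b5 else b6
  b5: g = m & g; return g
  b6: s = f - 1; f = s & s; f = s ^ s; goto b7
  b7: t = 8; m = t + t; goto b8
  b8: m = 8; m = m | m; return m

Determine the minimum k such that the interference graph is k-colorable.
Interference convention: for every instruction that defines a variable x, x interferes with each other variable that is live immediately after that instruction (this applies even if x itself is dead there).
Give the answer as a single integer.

Answer: 4

Analysis:
def/use:
  b0: {m} / ∅
  b1: {a,f,g,t} / ∅
  b2: {m} / ∅
  b3: {g} / {f,g,m}
  b4: {s} / ∅
  b5: {g} / {g,m}
  b6: {f,s} / {f}
  b7: {m,t} / ∅
  b8: {m} / ∅

Live sets:
  live b0: ∅→{m}
  live b1: {m}→{f,g,m}
  live b2: ∅→∅
  live b3: {f,g,m}→{f,g,m}
  live b4: {f,g,m}→{f,g,m}
  live b5: {g,m}→∅
  live b6: {f}→∅
  live b7: ∅→∅
  live b8: ∅→∅

Interference:
  a: {f,g,m}
  f: {a,g,m,s,t}
  g: {a,f,m,s,t}
  m: {a,f,g,s,t}
  s: {f,g,m}
  t: {f,g,m}

Colouring:
  clique {a,f,g,m} ⇒ need ≥ 4
  4-colouring: r0={f}  r1={g}  r2={m}  r3={a,s,t}
  χ = 4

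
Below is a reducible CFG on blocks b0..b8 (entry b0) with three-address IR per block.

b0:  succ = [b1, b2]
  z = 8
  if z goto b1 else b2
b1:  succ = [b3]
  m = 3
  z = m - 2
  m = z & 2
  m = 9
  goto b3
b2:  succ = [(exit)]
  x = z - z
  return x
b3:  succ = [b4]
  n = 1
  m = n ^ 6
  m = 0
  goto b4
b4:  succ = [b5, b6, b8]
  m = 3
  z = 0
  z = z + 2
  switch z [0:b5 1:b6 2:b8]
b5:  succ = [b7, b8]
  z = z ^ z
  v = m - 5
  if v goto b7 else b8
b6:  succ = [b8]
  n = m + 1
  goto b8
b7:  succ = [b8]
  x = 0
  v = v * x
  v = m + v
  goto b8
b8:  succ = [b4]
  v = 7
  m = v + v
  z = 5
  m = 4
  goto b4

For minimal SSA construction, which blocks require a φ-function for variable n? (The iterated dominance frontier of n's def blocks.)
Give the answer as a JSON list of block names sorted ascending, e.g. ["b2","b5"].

idom tree: b1←b0 b2←b0 b3←b1 b4←b3 b5←b4 b6←b4 b7←b5 b8←b4
Dom∩ at merges:
  b4: preds {b3,b8}: {b0,b1,b3} ∩ {b0,b1,b3,b4,b8} = {b0,b1,b3}; idom=b3
  b8: preds {b4,b5,b6,b7}: {b0,b1,b3,b4} ∩ {b0,b1,b3,b4,b5} ∩ {b0,b1,b3,b4,b6} ∩ {b0,b1,b3,b4,b5,b7} = {b0,b1,b3,b4}; idom=b4

Frontier:
  join b4 pred b3: · stop@b3
  join b4 pred b8: b8→b4 stop@b3
  join b8 pred b4: · stop@b4
  join b8 pred b5: b5 stop@b4
  join b8 pred b6: b6 stop@b4
  join b8 pred b7: b7→b5 stop@b4
  b0: DF=∅
  b1: DF=∅
  b2: DF=∅
  b3: DF=∅
  b4: DF={b4}
  b5: DF={b8}
  b6: DF={b8}
  b7: DF={b8}
  b8: DF={b4}

φ for n: defs {b3,b6}
  DF⁺ = {b4,b8}

Answer: ["b4", "b8"]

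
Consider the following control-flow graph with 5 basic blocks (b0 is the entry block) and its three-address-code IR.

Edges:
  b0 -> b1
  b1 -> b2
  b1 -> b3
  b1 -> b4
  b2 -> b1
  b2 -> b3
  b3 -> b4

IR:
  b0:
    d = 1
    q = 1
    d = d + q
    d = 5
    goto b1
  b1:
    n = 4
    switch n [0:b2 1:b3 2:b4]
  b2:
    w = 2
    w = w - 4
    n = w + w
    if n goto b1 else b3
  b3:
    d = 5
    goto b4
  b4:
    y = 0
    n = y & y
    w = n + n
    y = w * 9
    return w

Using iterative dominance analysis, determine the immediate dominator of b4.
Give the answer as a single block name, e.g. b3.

idom tree: b1←b0 b2←b1 b3←b1 b4←b1
Dom∩ at merges:
  b1: preds {b0,b2}: {b0} ∩ {b0,b1,b2} = {b0}; idom=b0
  b3: preds {b1,b2}: {b0,b1} ∩ {b0,b1,b2} = {b0,b1}; idom=b1
  b4: preds {b1,b3}: {b0,b1} ∩ {b0,b1,b3} = {b0,b1}; idom=b1

idom(b4) = b1

Answer: b1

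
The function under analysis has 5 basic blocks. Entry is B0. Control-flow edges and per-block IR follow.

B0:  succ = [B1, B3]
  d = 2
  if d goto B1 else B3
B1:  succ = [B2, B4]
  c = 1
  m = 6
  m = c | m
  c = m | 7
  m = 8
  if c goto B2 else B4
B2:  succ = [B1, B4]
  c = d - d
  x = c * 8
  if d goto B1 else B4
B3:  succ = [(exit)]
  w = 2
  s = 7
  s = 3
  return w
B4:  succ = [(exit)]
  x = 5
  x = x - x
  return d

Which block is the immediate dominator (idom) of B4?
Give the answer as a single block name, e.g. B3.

idom tree: B1←B0 B2←B1 B3←B0 B4←B1
Dom at joins:
  B1: preds {B0,B2}: {B0} ∩ {B0,B1,B2} = {B0}; idom=B0
  B4: preds {B1,B2}: {B0,B1} ∩ {B0,B1,B2} = {B0,B1}; idom=B1

idom(B4) = B1

Answer: B1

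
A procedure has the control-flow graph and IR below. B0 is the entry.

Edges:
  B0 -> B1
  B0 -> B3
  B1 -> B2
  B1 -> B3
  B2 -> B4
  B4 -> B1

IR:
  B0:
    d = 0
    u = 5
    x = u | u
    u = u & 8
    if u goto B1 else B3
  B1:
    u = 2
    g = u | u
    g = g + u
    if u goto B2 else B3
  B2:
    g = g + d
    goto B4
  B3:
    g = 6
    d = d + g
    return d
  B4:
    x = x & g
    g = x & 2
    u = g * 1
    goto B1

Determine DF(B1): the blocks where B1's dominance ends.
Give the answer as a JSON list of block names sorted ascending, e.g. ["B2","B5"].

Answer: ["B1", "B3"]

Analysis:
idom tree: B1←B0 B2←B1 B3←B0 B4←B2
Join-block Dom:
  B1: preds {B0,B4}: {B0} ∩ {B0,B1,B2,B4} = {B0}; idom=B0
  B3: preds {B0,B1}: {B0} ∩ {B0,B1} = {B0}; idom=B0

DF walk-up:
  B1←B0: walk · to B0
  B1←B4: walk B4→B2→B1 to B0
  B3←B0: walk · to B0
  B3←B1: walk B1 to B0
  B0 → ∅
  B1 → {B1,B3}
  B2 → {B1}
  B3 → ∅
  B4 → {B1}

DF(B1) = ["B1", "B3"]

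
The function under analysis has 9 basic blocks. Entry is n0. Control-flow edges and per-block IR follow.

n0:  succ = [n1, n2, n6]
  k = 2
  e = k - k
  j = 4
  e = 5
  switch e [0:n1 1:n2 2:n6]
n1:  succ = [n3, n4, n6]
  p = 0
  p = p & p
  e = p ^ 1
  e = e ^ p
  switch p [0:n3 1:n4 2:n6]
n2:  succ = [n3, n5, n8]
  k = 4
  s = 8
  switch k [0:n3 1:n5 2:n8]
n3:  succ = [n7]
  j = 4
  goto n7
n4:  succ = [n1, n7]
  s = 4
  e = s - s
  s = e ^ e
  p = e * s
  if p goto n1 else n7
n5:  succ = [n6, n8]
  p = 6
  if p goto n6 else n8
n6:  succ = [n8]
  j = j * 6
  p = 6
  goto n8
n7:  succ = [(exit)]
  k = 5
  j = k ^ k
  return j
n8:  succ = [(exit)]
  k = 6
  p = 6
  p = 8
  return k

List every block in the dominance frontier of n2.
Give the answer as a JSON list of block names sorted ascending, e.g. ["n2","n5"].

Answer: ["n3", "n6", "n8"]

Analysis:
idom tree: n1←n0 n2←n0 n3←n0 n4←n1 n5←n2 n6←n0 n7←n0 n8←n0
Dom∩ at merges:
  n1: preds {n0,n4}: {n0} ∩ {n0,n1,n4} = {n0}; idom=n0
  n3: preds {n1,n2}: {n0,n1} ∩ {n0,n2} = {n0}; idom=n0
  n6: preds {n0,n1,n5}: {n0} ∩ {n0,n1} ∩ {n0,n2,n5} = {n0}; idom=n0
  n7: preds {n3,n4}: {n0,n3} ∩ {n0,n1,n4} = {n0}; idom=n0
  n8: preds {n2,n5,n6}: {n0,n2} ∩ {n0,n2,n5} ∩ {n0,n6} = {n0}; idom=n0

Frontier:
  join n1 pred n0: · stop@n0
  join n1 pred n4: n4→n1 stop@n0
  join n3 pred n1: n1 stop@n0
  join n3 pred n2: n2 stop@n0
  join n6 pred n0: · stop@n0
  join n6 pred n1: n1 stop@n0
  join n6 pred n5: n5→n2 stop@n0
  join n7 pred n3: n3 stop@n0
  join n7 pred n4: n4→n1 stop@n0
  join n8 pred n2: n2 stop@n0
  join n8 pred n5: n5→n2 stop@n0
  join n8 pred n6: n6 stop@n0
  n0 → ∅
  n1 → {n1,n3,n6,n7}
  n2 → {n3,n6,n8}
  n3 → {n7}
  n4 → {n1,n7}
  n5 → {n6,n8}
  n6 → {n8}
  n7 → ∅
  n8 → ∅

DF(n2) = ["n3", "n6", "n8"]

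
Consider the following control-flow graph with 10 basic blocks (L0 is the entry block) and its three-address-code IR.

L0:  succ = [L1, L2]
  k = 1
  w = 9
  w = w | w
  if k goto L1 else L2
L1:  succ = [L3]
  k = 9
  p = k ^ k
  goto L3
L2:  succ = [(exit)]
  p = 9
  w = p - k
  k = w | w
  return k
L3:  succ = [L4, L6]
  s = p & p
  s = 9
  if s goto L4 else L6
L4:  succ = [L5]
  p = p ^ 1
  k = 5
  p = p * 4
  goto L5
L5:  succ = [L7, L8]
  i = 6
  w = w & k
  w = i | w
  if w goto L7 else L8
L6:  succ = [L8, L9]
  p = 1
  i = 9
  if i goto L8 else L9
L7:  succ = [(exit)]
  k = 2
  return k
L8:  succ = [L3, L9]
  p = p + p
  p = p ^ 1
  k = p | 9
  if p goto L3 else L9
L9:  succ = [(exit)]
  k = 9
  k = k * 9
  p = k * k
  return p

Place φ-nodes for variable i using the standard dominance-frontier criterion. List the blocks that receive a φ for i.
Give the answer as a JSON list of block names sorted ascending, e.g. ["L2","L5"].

Answer: ["L3", "L8", "L9"]

Working:
idom tree: L1←L0 L2←L0 L3←L1 L4←L3 L5←L4 L6←L3 L7←L5 L8←L3 L9←L3
Dom at joins:
  L3: preds {L1,L8}: {L0,L1} ∩ {L0,L1,L3,L8} = {L0,L1}; idom=L1
  L8: preds {L5,L6}: {L0,L1,L3,L4,L5} ∩ {L0,L1,L3,L6} = {L0,L1,L3}; idom=L3
  L9: preds {L6,L8}: {L0,L1,L3,L6} ∩ {L0,L1,L3,L8} = {L0,L1,L3}; idom=L3

DF derivation:
  join L3 pred L1: · stop@L1
  join L3 pred L8: L8→L3 stop@L1
  join L8 pred L5: L5→L4 stop@L3
  join L8 pred L6: L6 stop@L3
  join L9 pred L6: L6 stop@L3
  join L9 pred L8: L8 stop@L3
  L0 → ∅
  L1 → ∅
  L2 → ∅
  L3 → {L3}
  L4 → {L8}
  L5 → {L8}
  L6 → {L8,L9}
  L7 → ∅
  L8 → {L3,L9}
  L9 → ∅

φ for i: defs {L5,L6}
  DF⁺ = {L3,L8,L9}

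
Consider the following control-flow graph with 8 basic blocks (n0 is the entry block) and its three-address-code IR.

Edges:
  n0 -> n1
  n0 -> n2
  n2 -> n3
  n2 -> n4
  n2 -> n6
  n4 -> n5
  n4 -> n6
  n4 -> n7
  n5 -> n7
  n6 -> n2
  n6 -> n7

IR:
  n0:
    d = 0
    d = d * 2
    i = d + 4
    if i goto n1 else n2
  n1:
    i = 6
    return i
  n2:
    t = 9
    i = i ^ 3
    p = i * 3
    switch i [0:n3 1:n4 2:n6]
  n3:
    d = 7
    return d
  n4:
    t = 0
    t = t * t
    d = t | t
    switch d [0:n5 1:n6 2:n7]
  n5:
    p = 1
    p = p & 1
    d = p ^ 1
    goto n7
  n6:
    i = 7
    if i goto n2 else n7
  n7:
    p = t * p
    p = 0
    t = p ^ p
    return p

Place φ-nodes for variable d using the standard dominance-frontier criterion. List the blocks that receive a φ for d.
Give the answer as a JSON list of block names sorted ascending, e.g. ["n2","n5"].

idom tree: n1←n0 n2←n0 n3←n2 n4←n2 n5←n4 n6←n2 n7←n2
Join-block Dom:
  n2: preds {n0,n6}: {n0} ∩ {n0,n2,n6} = {n0}; idom=n0
  n6: preds {n2,n4}: {n0,n2} ∩ {n0,n2,n4} = {n0,n2}; idom=n2
  n7: preds {n4,n5,n6}: {n0,n2,n4} ∩ {n0,n2,n4,n5} ∩ {n0,n2,n6} = {n0,n2}; idom=n2

DF derivation:
  join n2 pred n0: · stop@n0
  join n2 pred n6: n6→n2 stop@n0
  join n6 pred n2: · stop@n2
  join n6 pred n4: n4 stop@n2
  join n7 pred n4: n4 stop@n2
  join n7 pred n5: n5→n4 stop@n2
  join n7 pred n6: n6 stop@n2
  n0 → ∅
  n1 → ∅
  n2 → {n2}
  n3 → ∅
  n4 → {n6,n7}
  n5 → {n7}
  n6 → {n2,n7}
  n7 → ∅

φ for d: defs {n0,n3,n4,n5}
  DF⁺ = {n2,n6,n7}

Answer: ["n2", "n6", "n7"]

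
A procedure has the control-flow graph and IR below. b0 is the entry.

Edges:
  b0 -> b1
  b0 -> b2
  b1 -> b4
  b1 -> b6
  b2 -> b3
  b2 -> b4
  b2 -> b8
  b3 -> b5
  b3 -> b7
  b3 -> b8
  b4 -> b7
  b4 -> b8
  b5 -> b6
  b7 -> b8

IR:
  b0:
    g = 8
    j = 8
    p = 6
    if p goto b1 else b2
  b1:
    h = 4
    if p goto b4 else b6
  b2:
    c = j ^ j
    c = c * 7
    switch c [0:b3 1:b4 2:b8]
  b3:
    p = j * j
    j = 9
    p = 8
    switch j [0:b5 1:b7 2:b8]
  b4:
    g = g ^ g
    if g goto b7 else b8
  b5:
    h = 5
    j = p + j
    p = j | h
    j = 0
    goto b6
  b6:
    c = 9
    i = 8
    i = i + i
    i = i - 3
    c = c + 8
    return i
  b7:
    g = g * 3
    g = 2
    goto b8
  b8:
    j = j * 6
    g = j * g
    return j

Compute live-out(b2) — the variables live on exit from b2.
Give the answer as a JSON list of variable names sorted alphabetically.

Answer: ["g", "j"]

Working:
Block summaries:
  b0: def={g,j,p} ue=∅
  b1: def={h} ue={p}
  b2: def={c} ue={j}
  b3: def={j,p} ue={j}
  b4: def={g} ue={g}
  b5: def={h,j,p} ue={j,p}
  b6: def={c,i} ue=∅
  b7: def={g} ue={g}
  b8: def={g,j} ue={g,j}

Backward fixpoint:
  b0 li=∅ lo={g,j,p}
  b1 li={g,j,p} lo={g,j}
  b2 li={g,j} lo={g,j}
  b3 li={g,j} lo={g,j,p}
  b4 li={g,j} lo={g,j}
  b5 li={j,p} lo=∅
  b6 li=∅ lo=∅
  b7 li={g,j} lo={g,j}
  b8 li={g,j} lo=∅

live-out(b2) = ["g", "j"]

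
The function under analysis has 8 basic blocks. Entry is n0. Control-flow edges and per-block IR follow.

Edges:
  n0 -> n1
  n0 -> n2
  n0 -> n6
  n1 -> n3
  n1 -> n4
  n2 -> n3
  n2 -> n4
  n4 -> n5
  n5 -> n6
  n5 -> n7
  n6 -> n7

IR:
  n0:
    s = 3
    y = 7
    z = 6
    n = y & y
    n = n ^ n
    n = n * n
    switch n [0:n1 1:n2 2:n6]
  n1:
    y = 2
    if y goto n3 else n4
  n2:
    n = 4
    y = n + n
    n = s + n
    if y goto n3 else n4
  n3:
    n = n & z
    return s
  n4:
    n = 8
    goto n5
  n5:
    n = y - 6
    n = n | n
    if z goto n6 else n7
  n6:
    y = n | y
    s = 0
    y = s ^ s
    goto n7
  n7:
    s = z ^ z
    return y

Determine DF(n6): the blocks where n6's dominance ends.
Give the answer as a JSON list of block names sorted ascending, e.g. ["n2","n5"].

idom tree: n1←n0 n2←n0 n3←n0 n4←n0 n5←n4 n6←n0 n7←n0
Dom∩ at merges:
  n3: preds {n1,n2}: {n0,n1} ∩ {n0,n2} = {n0}; idom=n0
  n4: preds {n1,n2}: {n0,n1} ∩ {n0,n2} = {n0}; idom=n0
  n6: preds {n0,n5}: {n0} ∩ {n0,n4,n5} = {n0}; idom=n0
  n7: preds {n5,n6}: {n0,n4,n5} ∩ {n0,n6} = {n0}; idom=n0

DF walk-up:
  n3←n1: walk n1 to n0
  n3←n2: walk n2 to n0
  n4←n1: walk n1 to n0
  n4←n2: walk n2 to n0
  n6←n0: walk · to n0
  n6←n5: walk n5→n4 to n0
  n7←n5: walk n5→n4 to n0
  n7←n6: walk n6 to n0
  n0 → ∅
  n1 → {n3,n4}
  n2 → {n3,n4}
  n3 → ∅
  n4 → {n6,n7}
  n5 → {n6,n7}
  n6 → {n7}
  n7 → ∅

DF(n6) = ["n7"]

Answer: ["n7"]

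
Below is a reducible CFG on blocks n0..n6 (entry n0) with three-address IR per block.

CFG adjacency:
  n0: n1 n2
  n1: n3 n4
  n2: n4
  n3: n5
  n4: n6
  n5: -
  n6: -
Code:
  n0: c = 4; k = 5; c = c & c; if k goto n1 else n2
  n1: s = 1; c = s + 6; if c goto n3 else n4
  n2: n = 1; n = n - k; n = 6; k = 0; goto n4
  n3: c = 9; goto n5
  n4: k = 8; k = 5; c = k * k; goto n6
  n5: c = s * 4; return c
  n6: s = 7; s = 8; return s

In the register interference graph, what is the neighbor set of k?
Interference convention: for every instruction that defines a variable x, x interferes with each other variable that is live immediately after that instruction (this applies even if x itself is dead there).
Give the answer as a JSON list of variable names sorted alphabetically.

Block summaries:
  n0: def={c,k} ue=∅
  n1: def={c,s} ue=∅
  n2: def={k,n} ue={k}
  n3: def={c} ue=∅
  n4: def={c,k} ue=∅
  n5: def={c} ue={s}
  n6: def={s} ue=∅

Backward fixpoint:
  n0: in=∅ out={k}
  n1: in=∅ out={s}
  n2: in={k} out=∅
  n3: in={s} out={s}
  n4: in=∅ out=∅
  n5: in={s} out=∅
  n6: in=∅ out=∅

Interference:
  c: {k,s}
  k: {c,n}
  n: {k}
  s: {c}

N(k) = ["c", "n"]

Answer: ["c", "n"]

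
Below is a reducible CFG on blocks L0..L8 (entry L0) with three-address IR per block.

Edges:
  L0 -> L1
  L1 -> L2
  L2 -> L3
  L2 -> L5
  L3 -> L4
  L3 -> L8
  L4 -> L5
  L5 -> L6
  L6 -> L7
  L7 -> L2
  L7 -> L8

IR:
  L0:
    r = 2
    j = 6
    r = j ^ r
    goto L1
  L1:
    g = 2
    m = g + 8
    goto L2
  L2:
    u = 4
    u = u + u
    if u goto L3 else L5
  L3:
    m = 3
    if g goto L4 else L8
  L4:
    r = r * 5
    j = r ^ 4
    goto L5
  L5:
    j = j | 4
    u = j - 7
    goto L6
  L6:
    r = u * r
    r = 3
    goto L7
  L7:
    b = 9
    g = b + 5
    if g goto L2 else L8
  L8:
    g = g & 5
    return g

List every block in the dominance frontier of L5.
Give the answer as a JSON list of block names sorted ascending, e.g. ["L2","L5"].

idom tree: L1←L0 L2←L1 L3←L2 L4←L3 L5←L2 L6←L5 L7←L6 L8←L2
Join-block Dom:
  L2: preds {L1,L7}: {L0,L1} ∩ {L0,L1,L2,L5,L6,L7} = {L0,L1}; idom=L1
  L5: preds {L2,L4}: {L0,L1,L2} ∩ {L0,L1,L2,L3,L4} = {L0,L1,L2}; idom=L2
  L8: preds {L3,L7}: {L0,L1,L2,L3} ∩ {L0,L1,L2,L5,L6,L7} = {L0,L1,L2}; idom=L2

DF walk-up:
  join L2 pred L1: · stop@L1
  join L2 pred L7: L7→L6→L5→L2 stop@L1
  join L5 pred L2: · stop@L2
  join L5 pred L4: L4→L3 stop@L2
  join L8 pred L3: L3 stop@L2
  join L8 pred L7: L7→L6→L5 stop@L2
  DF(L0)=∅
  DF(L1)=∅
  DF(L2)={L2}
  DF(L3)={L5,L8}
  DF(L4)={L5}
  DF(L5)={L2,L8}
  DF(L6)={L2,L8}
  DF(L7)={L2,L8}
  DF(L8)=∅

DF(L5) = ["L2", "L8"]

Answer: ["L2", "L8"]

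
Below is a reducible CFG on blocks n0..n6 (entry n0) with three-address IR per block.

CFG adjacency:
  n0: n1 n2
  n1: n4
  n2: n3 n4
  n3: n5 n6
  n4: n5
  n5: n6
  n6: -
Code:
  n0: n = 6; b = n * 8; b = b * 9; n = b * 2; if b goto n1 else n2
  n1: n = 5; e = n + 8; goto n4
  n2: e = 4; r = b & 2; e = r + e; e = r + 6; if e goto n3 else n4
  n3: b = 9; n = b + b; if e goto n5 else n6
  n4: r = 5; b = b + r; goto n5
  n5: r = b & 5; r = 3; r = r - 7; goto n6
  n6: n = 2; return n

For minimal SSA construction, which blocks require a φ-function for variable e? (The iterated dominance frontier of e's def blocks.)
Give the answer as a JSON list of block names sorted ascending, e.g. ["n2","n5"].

Answer: ["n4", "n5", "n6"]

Working:
idom tree: n1←n0 n2←n0 n3←n2 n4←n0 n5←n0 n6←n0
Join-block Dom:
  n4: preds {n1,n2}: {n0,n1} ∩ {n0,n2} = {n0}; idom=n0
  n5: preds {n3,n4}: {n0,n2,n3} ∩ {n0,n4} = {n0}; idom=n0
  n6: preds {n3,n5}: {n0,n2,n3} ∩ {n0,n5} = {n0}; idom=n0

Frontier:
  join n4 pred n1: n1 stop@n0
  join n4 pred n2: n2 stop@n0
  join n5 pred n3: n3→n2 stop@n0
  join n5 pred n4: n4 stop@n0
  join n6 pred n3: n3→n2 stop@n0
  join n6 pred n5: n5 stop@n0
  n0: DF=∅
  n1: DF={n4}
  n2: DF={n4,n5,n6}
  n3: DF={n5,n6}
  n4: DF={n5}
  n5: DF={n6}
  n6: DF=∅

φ for e: defs {n1,n2}
  DF⁺ = {n4,n5,n6}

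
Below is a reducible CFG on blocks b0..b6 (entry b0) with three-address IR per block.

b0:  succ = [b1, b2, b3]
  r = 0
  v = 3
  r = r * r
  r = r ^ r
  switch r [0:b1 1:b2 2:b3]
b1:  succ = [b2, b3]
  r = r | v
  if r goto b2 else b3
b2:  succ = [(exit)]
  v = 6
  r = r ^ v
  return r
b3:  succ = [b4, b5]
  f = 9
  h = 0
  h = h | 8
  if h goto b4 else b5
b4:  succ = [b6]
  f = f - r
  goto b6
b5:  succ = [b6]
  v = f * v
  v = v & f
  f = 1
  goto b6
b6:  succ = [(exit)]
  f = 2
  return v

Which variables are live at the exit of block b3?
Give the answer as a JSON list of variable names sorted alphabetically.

Answer: ["f", "r", "v"]

Analysis:
def/use:
  b0: {r,v} / ∅
  b1: {r} / {r,v}
  b2: {r,v} / {r}
  b3: {f,h} / ∅
  b4: {f} / {f,r}
  b5: {f,v} / {f,v}
  b6: {f} / {v}

Liveness:
  b0 li=∅ lo={r,v}
  b1 li={r,v} lo={r,v}
  b2 li={r} lo=∅
  b3 li={r,v} lo={f,r,v}
  b4 li={f,r,v} lo={v}
  b5 li={f,v} lo={v}
  b6 li={v} lo=∅

live-out(b3) = ["f", "r", "v"]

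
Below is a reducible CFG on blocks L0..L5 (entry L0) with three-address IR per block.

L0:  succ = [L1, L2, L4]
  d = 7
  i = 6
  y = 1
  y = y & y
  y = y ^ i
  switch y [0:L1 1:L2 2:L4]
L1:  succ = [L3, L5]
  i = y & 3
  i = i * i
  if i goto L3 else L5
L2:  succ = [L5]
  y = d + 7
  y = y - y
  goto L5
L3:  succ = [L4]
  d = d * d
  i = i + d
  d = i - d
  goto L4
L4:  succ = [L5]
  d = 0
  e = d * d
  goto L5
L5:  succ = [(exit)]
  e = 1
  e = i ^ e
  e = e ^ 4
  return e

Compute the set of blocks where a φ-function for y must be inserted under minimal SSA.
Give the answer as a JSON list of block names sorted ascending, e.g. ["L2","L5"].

idom tree: L1←L0 L2←L0 L3←L1 L4←L0 L5←L0
Dom at joins:
  L4: preds {L0,L3}: {L0} ∩ {L0,L1,L3} = {L0}; idom=L0
  L5: preds {L1,L2,L4}: {L0,L1} ∩ {L0,L2} ∩ {L0,L4} = {L0}; idom=L0

DF walk-up:
  join L4 pred L0: · stop@L0
  join L4 pred L3: L3→L1 stop@L0
  join L5 pred L1: L1 stop@L0
  join L5 pred L2: L2 stop@L0
  join L5 pred L4: L4 stop@L0
  L0: DF=∅
  L1: DF={L4,L5}
  L2: DF={L5}
  L3: DF={L4}
  L4: DF={L5}
  L5: DF=∅

φ for y: defs {L0,L2}
  DF⁺ = {L5}

Answer: ["L5"]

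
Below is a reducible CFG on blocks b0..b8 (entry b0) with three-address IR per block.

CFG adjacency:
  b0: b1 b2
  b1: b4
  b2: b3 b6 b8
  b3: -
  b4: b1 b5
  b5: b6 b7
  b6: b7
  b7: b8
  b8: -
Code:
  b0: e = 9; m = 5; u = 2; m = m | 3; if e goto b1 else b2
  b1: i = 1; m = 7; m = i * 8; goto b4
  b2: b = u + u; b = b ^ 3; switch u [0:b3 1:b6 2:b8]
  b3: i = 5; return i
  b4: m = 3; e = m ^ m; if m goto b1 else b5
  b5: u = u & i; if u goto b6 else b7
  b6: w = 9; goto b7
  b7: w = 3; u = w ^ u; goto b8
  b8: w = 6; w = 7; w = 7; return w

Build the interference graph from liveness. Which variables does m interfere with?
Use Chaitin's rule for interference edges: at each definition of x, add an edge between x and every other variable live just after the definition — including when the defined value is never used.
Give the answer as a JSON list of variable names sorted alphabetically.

Block summaries:
  b0: {e,m,u} / ∅
  b1: {i,m} / ∅
  b2: {b} / {u}
  b3: {i} / ∅
  b4: {e,m} / ∅
  b5: {u} / {i,u}
  b6: {w} / ∅
  b7: {u,w} / {u}
  b8: {w} / ∅

Liveness:
  live b0: ∅→{u}
  live b1: {u}→{i,u}
  live b2: {u}→{u}
  live b3: ∅→∅
  live b4: {i,u}→{i,u}
  live b5: {i,u}→{u}
  live b6: {u}→{u}
  live b7: {u}→∅
  live b8: ∅→∅

Interference:
  b: {u}
  e: {i,m,u}
  i: {e,m,u}
  m: {e,i,u}
  u: {b,e,i,m,w}
  w: {u}

N(m) = ["e", "i", "u"]

Answer: ["e", "i", "u"]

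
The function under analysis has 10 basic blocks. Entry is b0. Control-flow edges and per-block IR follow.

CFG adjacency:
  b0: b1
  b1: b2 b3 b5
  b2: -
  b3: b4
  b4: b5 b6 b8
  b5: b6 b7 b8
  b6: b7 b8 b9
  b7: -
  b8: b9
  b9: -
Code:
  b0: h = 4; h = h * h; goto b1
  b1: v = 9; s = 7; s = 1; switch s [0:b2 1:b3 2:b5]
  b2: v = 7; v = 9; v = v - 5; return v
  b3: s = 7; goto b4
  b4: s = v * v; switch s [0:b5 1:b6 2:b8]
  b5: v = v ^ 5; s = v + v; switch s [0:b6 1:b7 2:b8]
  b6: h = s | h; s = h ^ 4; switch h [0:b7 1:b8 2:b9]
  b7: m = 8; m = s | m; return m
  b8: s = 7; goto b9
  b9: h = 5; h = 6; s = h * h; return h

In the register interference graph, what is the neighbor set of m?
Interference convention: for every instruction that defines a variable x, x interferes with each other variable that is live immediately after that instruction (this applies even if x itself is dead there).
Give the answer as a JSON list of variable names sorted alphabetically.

Block summaries:
  b0 def {h} use ∅
  b1 def {s,v} use ∅
  b2 def {v} use ∅
  b3 def {s} use ∅
  b4 def {s} use {v}
  b5 def {s,v} use {v}
  b6 def {h,s} use {h,s}
  b7 def {m} use {s}
  b8 def {s} use ∅
  b9 def {h,s} use ∅

Live sets:
  b0: in=∅ out={h}
  b1: in={h} out={h,v}
  b2: in=∅ out=∅
  b3: in={h,v} out={h,v}
  b4: in={h,v} out={h,s,v}
  b5: in={h,v} out={h,s}
  b6: in={h,s} out={s}
  b7: in={s} out=∅
  b8: in=∅ out=∅
  b9: in=∅ out=∅

Interfere edges:
  h: {s,v}
  m: {s}
  s: {h,m,v}
  v: {h,s}

N(m) = ["s"]

Answer: ["s"]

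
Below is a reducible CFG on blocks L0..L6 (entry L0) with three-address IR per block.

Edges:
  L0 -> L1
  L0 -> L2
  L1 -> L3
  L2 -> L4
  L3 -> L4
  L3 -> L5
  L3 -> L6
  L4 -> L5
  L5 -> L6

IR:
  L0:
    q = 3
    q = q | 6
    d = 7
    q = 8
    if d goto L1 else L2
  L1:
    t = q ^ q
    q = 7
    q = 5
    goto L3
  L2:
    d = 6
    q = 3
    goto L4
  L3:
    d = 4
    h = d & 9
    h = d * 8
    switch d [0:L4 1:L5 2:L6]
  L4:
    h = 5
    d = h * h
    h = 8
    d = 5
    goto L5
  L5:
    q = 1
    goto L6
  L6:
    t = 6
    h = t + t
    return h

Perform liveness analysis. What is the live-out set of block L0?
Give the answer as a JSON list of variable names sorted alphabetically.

Per-block:
  L0: {d,q} / ∅
  L1: {q,t} / {q}
  L2: {d,q} / ∅
  L3: {d,h} / ∅
  L4: {d,h} / ∅
  L5: {q} / ∅
  L6: {h,t} / ∅

Backward fixpoint:
  L0: in=∅ out={q}
  L1: in={q} out=∅
  L2: in=∅ out=∅
  L3: in=∅ out=∅
  L4: in=∅ out=∅
  L5: in=∅ out=∅
  L6: in=∅ out=∅

live-out(L0) = ["q"]

Answer: ["q"]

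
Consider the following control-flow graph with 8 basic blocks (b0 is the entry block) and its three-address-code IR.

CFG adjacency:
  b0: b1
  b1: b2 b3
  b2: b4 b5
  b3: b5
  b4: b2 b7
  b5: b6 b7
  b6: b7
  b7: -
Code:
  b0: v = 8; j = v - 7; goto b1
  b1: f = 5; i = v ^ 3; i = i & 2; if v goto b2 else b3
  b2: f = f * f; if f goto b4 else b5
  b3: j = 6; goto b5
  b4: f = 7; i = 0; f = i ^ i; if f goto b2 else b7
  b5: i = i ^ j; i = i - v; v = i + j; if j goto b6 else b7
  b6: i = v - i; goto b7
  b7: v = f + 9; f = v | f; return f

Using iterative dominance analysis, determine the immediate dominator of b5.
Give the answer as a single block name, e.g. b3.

Answer: b1

Working:
idom tree: b1←b0 b2←b1 b3←b1 b4←b2 b5←b1 b6←b5 b7←b1
Dom at joins:
  b2: preds {b1,b4}: {b0,b1} ∩ {b0,b1,b2,b4} = {b0,b1}; idom=b1
  b5: preds {b2,b3}: {b0,b1,b2} ∩ {b0,b1,b3} = {b0,b1}; idom=b1
  b7: preds {b4,b5,b6}: {b0,b1,b2,b4} ∩ {b0,b1,b5} ∩ {b0,b1,b5,b6} = {b0,b1}; idom=b1

idom(b5) = b1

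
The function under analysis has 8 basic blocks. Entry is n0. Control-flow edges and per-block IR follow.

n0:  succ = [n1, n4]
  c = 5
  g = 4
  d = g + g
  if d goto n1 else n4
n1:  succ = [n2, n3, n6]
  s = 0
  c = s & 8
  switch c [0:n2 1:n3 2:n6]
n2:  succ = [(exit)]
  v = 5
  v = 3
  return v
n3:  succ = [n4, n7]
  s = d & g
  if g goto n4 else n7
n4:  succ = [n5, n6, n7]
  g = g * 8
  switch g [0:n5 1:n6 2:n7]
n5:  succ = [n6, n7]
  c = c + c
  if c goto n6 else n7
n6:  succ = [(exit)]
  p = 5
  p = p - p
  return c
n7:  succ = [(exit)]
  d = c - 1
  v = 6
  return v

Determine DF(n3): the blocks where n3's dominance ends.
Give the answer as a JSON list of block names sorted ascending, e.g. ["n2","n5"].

Answer: ["n4", "n7"]

Analysis:
idom tree: n1←n0 n2←n1 n3←n1 n4←n0 n5←n4 n6←n0 n7←n0
Dom∩ at merges:
  n4: preds {n0,n3}: {n0} ∩ {n0,n1,n3} = {n0}; idom=n0
  n6: preds {n1,n4,n5}: {n0,n1} ∩ {n0,n4} ∩ {n0,n4,n5} = {n0}; idom=n0
  n7: preds {n3,n4,n5}: {n0,n1,n3} ∩ {n0,n4} ∩ {n0,n4,n5} = {n0}; idom=n0

DF derivation:
  n4←n0: walk · to n0
  n4←n3: walk n3→n1 to n0
  n6←n1: walk n1 to n0
  n6←n4: walk n4 to n0
  n6←n5: walk n5→n4 to n0
  n7←n3: walk n3→n1 to n0
  n7←n4: walk n4 to n0
  n7←n5: walk n5→n4 to n0
  n0 → ∅
  n1 → {n4,n6,n7}
  n2 → ∅
  n3 → {n4,n7}
  n4 → {n6,n7}
  n5 → {n6,n7}
  n6 → ∅
  n7 → ∅

DF(n3) = ["n4", "n7"]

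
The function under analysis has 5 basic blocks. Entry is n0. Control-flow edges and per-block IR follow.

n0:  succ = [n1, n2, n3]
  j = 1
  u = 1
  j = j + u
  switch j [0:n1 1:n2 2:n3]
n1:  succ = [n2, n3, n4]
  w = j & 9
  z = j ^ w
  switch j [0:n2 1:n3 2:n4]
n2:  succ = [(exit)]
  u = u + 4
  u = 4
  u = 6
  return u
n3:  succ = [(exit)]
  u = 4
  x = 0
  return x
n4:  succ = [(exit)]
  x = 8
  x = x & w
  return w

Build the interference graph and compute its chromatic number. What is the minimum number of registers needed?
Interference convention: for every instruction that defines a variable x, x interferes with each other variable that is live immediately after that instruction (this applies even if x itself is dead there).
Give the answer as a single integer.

Block summaries:
  n0 def {j,u} use ∅
  n1 def {w,z} use {j}
  n2 def {u} use {u}
  n3 def {u,x} use ∅
  n4 def {x} use {w}

Backward fixpoint:
  live n0: ∅→{j,u}
  live n1: {j,u}→{u,w}
  live n2: {u}→∅
  live n3: ∅→∅
  live n4: {w}→∅

Interfere edges:
  j↔{u,w,z}
  u↔{j,w,z}
  w↔{j,u,x,z}
  x↔{w}
  z↔{j,u,w}

Registers:
  clique {j,u,w,z} ⇒ need ≥ 4
  assign j→R1 u→R2 w→R0 x→R1 z→R3 — no edge inside a register ⇒ χ ≤ 4
  χ = 4

Answer: 4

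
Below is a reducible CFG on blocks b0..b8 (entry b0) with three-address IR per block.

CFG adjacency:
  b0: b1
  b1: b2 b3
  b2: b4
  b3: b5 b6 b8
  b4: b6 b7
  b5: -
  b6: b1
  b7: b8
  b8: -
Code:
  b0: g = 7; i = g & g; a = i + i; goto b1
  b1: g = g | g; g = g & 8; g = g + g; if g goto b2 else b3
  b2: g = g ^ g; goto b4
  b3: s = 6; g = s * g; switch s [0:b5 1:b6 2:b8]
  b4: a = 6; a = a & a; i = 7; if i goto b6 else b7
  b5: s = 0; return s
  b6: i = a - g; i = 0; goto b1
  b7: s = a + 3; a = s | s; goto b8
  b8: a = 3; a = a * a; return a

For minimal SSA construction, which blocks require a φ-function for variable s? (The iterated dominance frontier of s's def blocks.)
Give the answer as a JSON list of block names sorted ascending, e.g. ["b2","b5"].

Answer: ["b1", "b6", "b8"]

Analysis:
idom tree: b1←b0 b2←b1 b3←b1 b4←b2 b5←b3 b6←b1 b7←b4 b8←b1
Dom∩ at merges:
  b1: preds {b0,b6}: {b0} ∩ {b0,b1,b6} = {b0}; idom=b0
  b6: preds {b3,b4}: {b0,b1,b3} ∩ {b0,b1,b2,b4} = {b0,b1}; idom=b1
  b8: preds {b3,b7}: {b0,b1,b3} ∩ {b0,b1,b2,b4,b7} = {b0,b1}; idom=b1

DF walk-up:
  join b1 pred b0: · stop@b0
  join b1 pred b6: b6→b1 stop@b0
  join b6 pred b3: b3 stop@b1
  join b6 pred b4: b4→b2 stop@b1
  join b8 pred b3: b3 stop@b1
  join b8 pred b7: b7→b4→b2 stop@b1
  b0 → ∅
  b1 → {b1}
  b2 → {b6,b8}
  b3 → {b6,b8}
  b4 → {b6,b8}
  b5 → ∅
  b6 → {b1}
  b7 → {b8}
  b8 → ∅

φ for s: defs {b3,b5,b7}
  DF⁺ = {b1,b6,b8}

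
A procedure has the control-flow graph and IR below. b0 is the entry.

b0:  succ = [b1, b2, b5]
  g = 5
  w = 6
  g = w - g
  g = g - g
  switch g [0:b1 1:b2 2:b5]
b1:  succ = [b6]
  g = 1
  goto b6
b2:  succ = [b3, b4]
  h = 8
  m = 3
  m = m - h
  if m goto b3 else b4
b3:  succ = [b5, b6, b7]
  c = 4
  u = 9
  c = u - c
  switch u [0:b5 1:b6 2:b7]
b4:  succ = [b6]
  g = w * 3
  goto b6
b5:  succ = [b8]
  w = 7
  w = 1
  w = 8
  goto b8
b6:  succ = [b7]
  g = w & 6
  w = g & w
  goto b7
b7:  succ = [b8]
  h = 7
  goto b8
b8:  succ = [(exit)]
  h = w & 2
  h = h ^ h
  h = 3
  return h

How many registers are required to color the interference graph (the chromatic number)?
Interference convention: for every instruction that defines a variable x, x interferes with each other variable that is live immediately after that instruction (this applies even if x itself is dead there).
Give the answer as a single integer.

Per-block:
  b0: {g,w} / ∅
  b1: {g} / ∅
  b2: {h,m} / ∅
  b3: {c,u} / ∅
  b4: {g} / {w}
  b5: {w} / ∅
  b6: {g,w} / {w}
  b7: {h} / ∅
  b8: {h} / {w}

Backward fixpoint:
  b0 li=∅ lo={w}
  b1 li={w} lo={w}
  b2 li={w} lo={w}
  b3 li={w} lo={w}
  b4 li={w} lo={w}
  b5 li=∅ lo={w}
  b6 li={w} lo={w}
  b7 li={w} lo={w}
  b8 li={w} lo=∅

Conflict graph:
  c↔{u,w}
  g↔{w}
  h↔{m,w}
  m↔{h,w}
  u↔{c,w}
  w↔{c,g,h,m,u}

Colouring:
  {c,u,w} pairwise interfere (3-clique) ⇒ χ ≥ 3
  3-colouring: r0={w}  r1={c,g,h}  r2={m,u}
  χ = 3

Answer: 3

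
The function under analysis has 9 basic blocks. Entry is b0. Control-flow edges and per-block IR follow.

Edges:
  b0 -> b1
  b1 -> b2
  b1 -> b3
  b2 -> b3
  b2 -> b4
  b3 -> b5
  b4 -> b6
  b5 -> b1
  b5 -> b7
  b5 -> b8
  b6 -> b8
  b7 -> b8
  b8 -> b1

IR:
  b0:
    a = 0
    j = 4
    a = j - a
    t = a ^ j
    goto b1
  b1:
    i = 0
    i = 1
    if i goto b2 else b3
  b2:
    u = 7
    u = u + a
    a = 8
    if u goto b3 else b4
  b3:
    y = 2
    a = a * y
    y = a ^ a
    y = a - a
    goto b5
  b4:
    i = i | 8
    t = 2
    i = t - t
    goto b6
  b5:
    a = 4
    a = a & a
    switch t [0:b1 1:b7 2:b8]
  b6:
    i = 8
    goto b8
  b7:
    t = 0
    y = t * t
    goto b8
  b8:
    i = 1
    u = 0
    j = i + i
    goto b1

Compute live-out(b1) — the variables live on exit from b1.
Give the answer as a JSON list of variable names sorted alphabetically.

Answer: ["a", "i", "t"]

Working:
Per-block:
  b0: def={a,j,t} ue=∅
  b1: def={i} ue=∅
  b2: def={a,u} ue={a}
  b3: def={a,y} ue={a}
  b4: def={i,t} ue={i}
  b5: def={a} ue={t}
  b6: def={i} ue=∅
  b7: def={t,y} ue=∅
  b8: def={i,j,u} ue=∅

Liveness:
  b0: in=∅ out={a,t}
  b1: in={a,t} out={a,i,t}
  b2: in={a,i,t} out={a,i,t}
  b3: in={a,t} out={t}
  b4: in={a,i} out={a,t}
  b5: in={t} out={a,t}
  b6: in={a,t} out={a,t}
  b7: in={a} out={a,t}
  b8: in={a,t} out={a,t}

live-out(b1) = ["a", "i", "t"]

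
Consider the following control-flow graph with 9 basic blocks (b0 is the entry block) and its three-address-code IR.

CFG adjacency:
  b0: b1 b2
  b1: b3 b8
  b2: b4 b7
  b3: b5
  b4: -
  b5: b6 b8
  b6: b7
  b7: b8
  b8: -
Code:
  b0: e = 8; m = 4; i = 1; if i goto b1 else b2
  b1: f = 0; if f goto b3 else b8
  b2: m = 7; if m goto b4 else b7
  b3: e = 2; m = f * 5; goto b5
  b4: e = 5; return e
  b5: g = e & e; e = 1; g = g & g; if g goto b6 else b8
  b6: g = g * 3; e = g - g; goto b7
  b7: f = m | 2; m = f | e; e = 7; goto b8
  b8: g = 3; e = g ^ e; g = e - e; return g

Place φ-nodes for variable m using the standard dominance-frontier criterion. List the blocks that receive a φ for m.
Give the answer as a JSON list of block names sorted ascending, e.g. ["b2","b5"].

idom tree: b1←b0 b2←b0 b3←b1 b4←b2 b5←b3 b6←b5 b7←b0 b8←b0
Dom∩ at merges:
  b7: preds {b2,b6}: {b0,b2} ∩ {b0,b1,b3,b5,b6} = {b0}; idom=b0
  b8: preds {b1,b5,b7}: {b0,b1} ∩ {b0,b1,b3,b5} ∩ {b0,b7} = {b0}; idom=b0

Frontier:
  join b7 pred b2: b2 stop@b0
  join b7 pred b6: b6→b5→b3→b1 stop@b0
  join b8 pred b1: b1 stop@b0
  join b8 pred b5: b5→b3→b1 stop@b0
  join b8 pred b7: b7 stop@b0
  b0 → ∅
  b1 → {b7,b8}
  b2 → {b7}
  b3 → {b7,b8}
  b4 → ∅
  b5 → {b7,b8}
  b6 → {b7}
  b7 → {b8}
  b8 → ∅

φ for m: defs {b0,b2,b3,b7}
  DF⁺ = {b7,b8}

Answer: ["b7", "b8"]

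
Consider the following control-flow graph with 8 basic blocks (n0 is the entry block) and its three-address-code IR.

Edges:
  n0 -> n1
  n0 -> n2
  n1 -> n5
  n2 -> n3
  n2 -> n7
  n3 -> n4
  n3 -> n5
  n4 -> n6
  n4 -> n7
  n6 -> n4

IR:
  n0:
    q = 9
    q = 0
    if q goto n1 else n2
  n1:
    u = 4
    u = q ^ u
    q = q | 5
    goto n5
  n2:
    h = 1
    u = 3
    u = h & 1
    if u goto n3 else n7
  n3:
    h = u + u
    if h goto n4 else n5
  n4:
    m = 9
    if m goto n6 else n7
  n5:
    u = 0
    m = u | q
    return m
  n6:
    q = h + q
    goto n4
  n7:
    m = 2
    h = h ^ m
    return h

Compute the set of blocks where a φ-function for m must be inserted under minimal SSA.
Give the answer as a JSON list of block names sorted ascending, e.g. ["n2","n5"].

Answer: ["n4", "n7"]

Derivation:
idom tree: n1←n0 n2←n0 n3←n2 n4←n3 n5←n0 n6←n4 n7←n2
Dom∩ at merges:
  n4: preds {n3,n6}: {n0,n2,n3} ∩ {n0,n2,n3,n4,n6} = {n0,n2,n3}; idom=n3
  n5: preds {n1,n3}: {n0,n1} ∩ {n0,n2,n3} = {n0}; idom=n0
  n7: preds {n2,n4}: {n0,n2} ∩ {n0,n2,n3,n4} = {n0,n2}; idom=n2

Frontier:
  join n4 pred n3: · stop@n3
  join n4 pred n6: n6→n4 stop@n3
  join n5 pred n1: n1 stop@n0
  join n5 pred n3: n3→n2 stop@n0
  join n7 pred n2: · stop@n2
  join n7 pred n4: n4→n3 stop@n2
  n0 → ∅
  n1 → {n5}
  n2 → {n5}
  n3 → {n5,n7}
  n4 → {n4,n7}
  n5 → ∅
  n6 → {n4}
  n7 → ∅

φ for m: defs {n4,n5,n7}
  DF⁺ = {n4,n7}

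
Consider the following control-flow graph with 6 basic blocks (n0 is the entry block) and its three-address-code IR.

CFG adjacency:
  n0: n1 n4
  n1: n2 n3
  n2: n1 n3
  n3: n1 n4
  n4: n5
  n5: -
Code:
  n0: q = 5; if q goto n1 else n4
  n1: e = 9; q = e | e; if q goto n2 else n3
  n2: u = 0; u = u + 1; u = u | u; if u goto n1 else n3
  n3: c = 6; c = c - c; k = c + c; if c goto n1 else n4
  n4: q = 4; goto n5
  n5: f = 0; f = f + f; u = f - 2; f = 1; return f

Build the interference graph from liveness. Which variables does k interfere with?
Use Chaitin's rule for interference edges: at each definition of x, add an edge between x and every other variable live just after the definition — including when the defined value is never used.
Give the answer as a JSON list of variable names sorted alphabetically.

Per-block:
  n0: def={q} ue=∅
  n1: def={e,q} ue=∅
  n2: def={u} ue=∅
  n3: def={c,k} ue=∅
  n4: def={q} ue=∅
  n5: def={f,u} ue=∅

Liveness:
  n0: in=∅ out=∅
  n1: in=∅ out=∅
  n2: in=∅ out=∅
  n3: in=∅ out=∅
  n4: in=∅ out=∅
  n5: in=∅ out=∅

Interfere edges:
  c: {k}
  e: ∅
  f: ∅
  k: {c}
  q: ∅
  u: ∅

N(k) = ["c"]

Answer: ["c"]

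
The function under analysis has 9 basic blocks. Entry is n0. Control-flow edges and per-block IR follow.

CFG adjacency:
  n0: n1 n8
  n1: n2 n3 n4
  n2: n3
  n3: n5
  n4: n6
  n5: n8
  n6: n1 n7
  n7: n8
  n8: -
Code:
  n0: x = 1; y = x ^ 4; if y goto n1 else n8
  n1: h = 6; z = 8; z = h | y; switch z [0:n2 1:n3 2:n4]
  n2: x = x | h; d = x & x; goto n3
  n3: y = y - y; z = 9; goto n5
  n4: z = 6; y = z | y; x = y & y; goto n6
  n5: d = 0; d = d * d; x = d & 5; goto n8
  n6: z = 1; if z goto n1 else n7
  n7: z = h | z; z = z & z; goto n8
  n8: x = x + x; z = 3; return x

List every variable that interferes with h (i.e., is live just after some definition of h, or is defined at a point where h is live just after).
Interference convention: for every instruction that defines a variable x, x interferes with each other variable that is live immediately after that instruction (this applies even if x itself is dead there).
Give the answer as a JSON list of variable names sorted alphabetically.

Answer: ["x", "y", "z"]

Working:
Block summaries:
  n0 def {x,y} use ∅
  n1 def {h,z} use {y}
  n2 def {d,x} use {h,x}
  n3 def {y,z} use {y}
  n4 def {x,y,z} use {y}
  n5 def {d,x} use ∅
  n6 def {z} use ∅
  n7 def {z} use {h,z}
  n8 def {x,z} use {x}

Live sets:
  n0: in=∅ out={x,y}
  n1: in={x,y} out={h,x,y}
  n2: in={h,x,y} out={y}
  n3: in={y} out=∅
  n4: in={h,y} out={h,x,y}
  n5: in=∅ out={x}
  n6: in={h,x,y} out={h,x,y,z}
  n7: in={h,x,z} out={x}
  n8: in={x} out=∅

Interfere edges:
  d↔{y}
  h↔{x,y,z}
  x↔{h,y,z}
  y↔{d,h,x,z}
  z↔{h,x,y}

N(h) = ["x", "y", "z"]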